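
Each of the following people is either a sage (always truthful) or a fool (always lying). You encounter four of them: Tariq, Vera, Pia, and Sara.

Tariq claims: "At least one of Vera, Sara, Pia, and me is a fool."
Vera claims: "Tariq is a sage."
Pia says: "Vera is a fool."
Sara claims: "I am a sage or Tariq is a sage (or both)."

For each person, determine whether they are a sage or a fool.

Tariq: sage, Vera: sage, Pia: fool, Sara: sage

Consider Tariq. Suppose Tariq is a fool.
Then Tariq's own statement would have to be false, but it can't be — contradiction.
So Tariq is a sage.
With that fixed, Vera's statement is true, so Vera is a sage.
With that fixed, Pia's statement is false, so Pia is a fool.
With that fixed, Sara's statement is true, so Sara is a sage.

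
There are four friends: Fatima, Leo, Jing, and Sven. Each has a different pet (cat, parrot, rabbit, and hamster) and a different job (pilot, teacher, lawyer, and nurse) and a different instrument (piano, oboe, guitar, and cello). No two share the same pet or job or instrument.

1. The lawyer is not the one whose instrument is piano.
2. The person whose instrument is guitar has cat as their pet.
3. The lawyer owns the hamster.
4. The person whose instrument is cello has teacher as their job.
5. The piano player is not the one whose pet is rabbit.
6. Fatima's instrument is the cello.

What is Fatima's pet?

rabbit

With clues 1–6, cat, hamster, and parrot are impossible for Fatima's pet.
That leaves rabbit.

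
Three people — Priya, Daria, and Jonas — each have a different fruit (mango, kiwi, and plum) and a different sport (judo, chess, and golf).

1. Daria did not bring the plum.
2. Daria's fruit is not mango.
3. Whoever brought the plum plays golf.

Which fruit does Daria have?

kiwi

Clue 1 rules out plum for Daria's fruit.
With clues 1–2, mango is impossible for Daria's fruit.
That leaves kiwi.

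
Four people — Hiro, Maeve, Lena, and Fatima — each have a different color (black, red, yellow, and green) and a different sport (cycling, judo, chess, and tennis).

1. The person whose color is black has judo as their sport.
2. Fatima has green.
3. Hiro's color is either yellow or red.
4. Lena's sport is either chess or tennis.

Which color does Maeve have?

black

With clues 1–2, green is impossible for Maeve's color.
With clues 1–4, red and yellow are impossible for Maeve's color.
That leaves black.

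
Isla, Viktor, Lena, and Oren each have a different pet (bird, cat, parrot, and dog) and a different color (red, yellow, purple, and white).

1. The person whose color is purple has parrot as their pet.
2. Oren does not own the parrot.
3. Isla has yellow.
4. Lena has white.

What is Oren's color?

red

With clues 1–2, purple is impossible for Oren's color.
With clues 1–3, yellow is impossible for Oren's color.
With clues 1–4, white is impossible for Oren's color.
That leaves red.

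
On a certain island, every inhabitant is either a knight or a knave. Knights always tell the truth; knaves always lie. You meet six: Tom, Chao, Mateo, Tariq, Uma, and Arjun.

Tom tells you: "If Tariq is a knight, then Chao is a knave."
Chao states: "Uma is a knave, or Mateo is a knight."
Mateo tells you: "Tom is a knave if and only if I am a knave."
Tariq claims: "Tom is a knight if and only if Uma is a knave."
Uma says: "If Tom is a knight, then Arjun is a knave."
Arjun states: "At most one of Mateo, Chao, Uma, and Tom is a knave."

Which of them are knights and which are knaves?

Tom: knight, Chao: knave, Mateo: knave, Tariq: knave, Uma: knight, Arjun: knave

Consider Tom. Suppose Tom is a knave.
Then whichever role Mateo has, Mateo's statement has the wrong truth value — contradiction.
So Tom is a knight.
Consider Chao. Suppose Chao is a knight.
Then no assignment of the remaining roles makes every statement match its speaker's type — contradiction.
So Chao is a knave.
Consider Mateo. Suppose Mateo is a knight.
Then Chao's statement comes out true, contradicting Chao being a knave.
So Mateo is a knave.
With that fixed, Arjun's statement is false, so Arjun is a knave.
With that fixed, Uma's statement is true, so Uma is a knight.
With that fixed, Tariq's statement is false, so Tariq is a knave.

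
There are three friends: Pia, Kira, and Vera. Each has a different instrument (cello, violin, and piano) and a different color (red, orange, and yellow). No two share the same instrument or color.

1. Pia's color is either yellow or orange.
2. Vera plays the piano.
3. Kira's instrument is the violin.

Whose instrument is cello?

With clues 1–2, Vera is impossible for the one with instrument cello.
With clues 1–3, Kira is impossible for the one with instrument cello.
That leaves Pia.

Pia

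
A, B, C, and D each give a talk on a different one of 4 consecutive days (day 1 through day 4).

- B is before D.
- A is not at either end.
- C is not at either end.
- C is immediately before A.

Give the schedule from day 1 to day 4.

B, C, A, D

From clue 1: B is in {1,2,3}.
From clues 1–2: A is in {2,3}.
From clues 1–3: B → day 1, D → day 4.
From clues 1–4: C → day 2, A → day 3.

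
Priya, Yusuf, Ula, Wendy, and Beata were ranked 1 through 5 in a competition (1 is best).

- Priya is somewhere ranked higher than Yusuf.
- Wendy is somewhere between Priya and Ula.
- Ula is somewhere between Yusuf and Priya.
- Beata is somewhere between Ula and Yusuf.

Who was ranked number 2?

Wendy

With clues 1–3, Ula and Yusuf are ruled out for rank 2.
With clues 1–4, Beata and Priya are ruled out for rank 2.
So rank 2 is Wendy.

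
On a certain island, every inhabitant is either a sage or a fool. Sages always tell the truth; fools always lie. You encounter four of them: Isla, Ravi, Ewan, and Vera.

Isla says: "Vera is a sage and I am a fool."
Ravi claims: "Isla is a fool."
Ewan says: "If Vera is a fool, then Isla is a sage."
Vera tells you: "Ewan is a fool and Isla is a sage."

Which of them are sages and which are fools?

Consider Isla. Suppose Isla is a sage.
Then Isla's own statement would have to be true, but it can't be — contradiction.
So Isla is a fool.
With that fixed, Ravi's statement is true, so Ravi is a sage.
With that fixed, Vera's statement is false, so Vera is a fool.
With that fixed, Ewan's statement is false, so Ewan is a fool.

Isla: fool, Ravi: sage, Ewan: fool, Vera: fool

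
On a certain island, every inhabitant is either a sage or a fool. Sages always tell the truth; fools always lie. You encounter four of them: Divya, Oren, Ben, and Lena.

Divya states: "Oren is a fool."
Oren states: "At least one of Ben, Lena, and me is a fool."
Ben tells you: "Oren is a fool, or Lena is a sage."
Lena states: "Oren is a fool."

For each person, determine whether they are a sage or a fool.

Consider Divya. Suppose Divya is a sage.
Then no assignment of the remaining roles makes every statement match its speaker's type — contradiction.
So Divya is a fool.
Consider Oren. Suppose Oren is a fool.
Then Divya's statement comes out true, contradicting Divya being a fool.
So Oren is a sage.
With that fixed, Lena's statement is false, so Lena is a fool.
With that fixed, Ben's statement is false, so Ben is a fool.

Divya: fool, Oren: sage, Ben: fool, Lena: fool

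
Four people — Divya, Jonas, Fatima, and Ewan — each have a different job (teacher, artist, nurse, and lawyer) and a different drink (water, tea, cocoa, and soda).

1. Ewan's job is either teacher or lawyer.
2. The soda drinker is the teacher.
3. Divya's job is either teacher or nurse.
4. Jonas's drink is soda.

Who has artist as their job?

Fatima

Clue 1 rules out Ewan for the one with job artist.
With clues 1–3, Divya is impossible for the one with job artist.
With clues 1–4, Jonas is impossible for the one with job artist.
That leaves Fatima.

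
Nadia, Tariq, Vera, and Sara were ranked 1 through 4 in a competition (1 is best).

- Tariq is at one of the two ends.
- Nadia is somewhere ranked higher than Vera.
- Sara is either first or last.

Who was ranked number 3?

Vera

With clue 1, Tariq is ruled out for rank 3.
With clues 1–3, Nadia and Sara are ruled out for rank 3.
So rank 3 is Vera.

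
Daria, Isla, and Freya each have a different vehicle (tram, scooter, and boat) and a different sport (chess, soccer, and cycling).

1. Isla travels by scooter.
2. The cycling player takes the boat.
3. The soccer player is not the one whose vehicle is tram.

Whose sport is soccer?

Isla

With clues 1–3, Daria and Freya are impossible for the one with sport soccer.
That leaves Isla.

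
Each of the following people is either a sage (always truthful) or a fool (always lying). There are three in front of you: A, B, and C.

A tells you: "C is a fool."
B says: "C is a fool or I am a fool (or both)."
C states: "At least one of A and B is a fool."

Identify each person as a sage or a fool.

A: sage, B: sage, C: fool

Consider A. Suppose A is a fool.
Then no assignment of the remaining roles makes every statement match its speaker's type — contradiction.
So A is a sage.
Consider B. Suppose B is a fool.
Then B's own statement would have to be false, but it can't be — contradiction.
So B is a sage.
With that fixed, C's statement is false, so C is a fool.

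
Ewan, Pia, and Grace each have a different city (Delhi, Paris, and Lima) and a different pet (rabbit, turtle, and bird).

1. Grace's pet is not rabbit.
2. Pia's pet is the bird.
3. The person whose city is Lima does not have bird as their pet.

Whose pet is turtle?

With clues 1–2, Ewan and Pia are impossible for the one with pet turtle.
That leaves Grace.

Grace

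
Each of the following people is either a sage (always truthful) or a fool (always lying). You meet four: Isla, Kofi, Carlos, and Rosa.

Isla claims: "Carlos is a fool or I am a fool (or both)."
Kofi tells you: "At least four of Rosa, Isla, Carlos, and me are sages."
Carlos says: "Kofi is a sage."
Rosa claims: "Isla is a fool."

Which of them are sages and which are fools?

Isla: sage, Kofi: fool, Carlos: fool, Rosa: fool

Consider Isla. Suppose Isla is a fool.
Then Isla's own statement would have to be false, but it can't be — contradiction.
So Isla is a sage.
With that fixed, Rosa's statement is false, so Rosa is a fool.
With that fixed, Kofi's statement is false, so Kofi is a fool.
With that fixed, Carlos's statement is false, so Carlos is a fool.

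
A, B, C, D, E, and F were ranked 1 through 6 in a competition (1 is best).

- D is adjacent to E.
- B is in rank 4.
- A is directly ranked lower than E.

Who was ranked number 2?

E

With clues 1–2, B is ruled out for rank 2.
With clues 1–3, A, C, D, and F are ruled out for rank 2.
So rank 2 is E.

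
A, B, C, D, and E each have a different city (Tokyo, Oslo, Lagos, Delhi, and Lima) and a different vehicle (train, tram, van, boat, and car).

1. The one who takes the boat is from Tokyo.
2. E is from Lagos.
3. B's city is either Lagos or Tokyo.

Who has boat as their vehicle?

B

With clues 1–2, E is impossible for the one with vehicle boat.
With clues 1–3, A, C, and D are impossible for the one with vehicle boat.
That leaves B.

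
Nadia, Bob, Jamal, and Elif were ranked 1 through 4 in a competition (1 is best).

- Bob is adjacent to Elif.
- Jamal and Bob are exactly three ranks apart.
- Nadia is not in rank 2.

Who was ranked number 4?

With clues 1–2, Elif and Nadia are ruled out for rank 4.
With clues 1–3, Bob is ruled out for rank 4.
So rank 4 is Jamal.

Jamal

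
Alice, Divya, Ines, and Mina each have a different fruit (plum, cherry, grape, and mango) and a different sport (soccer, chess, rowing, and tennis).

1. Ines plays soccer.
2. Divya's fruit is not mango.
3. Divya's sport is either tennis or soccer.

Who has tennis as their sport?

Divya

Clue 1 rules out Ines for the one with sport tennis.
With clues 1–3, Alice and Mina are impossible for the one with sport tennis.
That leaves Divya.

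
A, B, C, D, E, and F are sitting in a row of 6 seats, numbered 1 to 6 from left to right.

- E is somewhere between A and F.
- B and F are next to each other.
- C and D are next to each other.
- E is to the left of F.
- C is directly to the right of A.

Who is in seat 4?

E

With clues 1–4, A is ruled out for seat 4.
With clues 1–5, B, C, D, and F are ruled out for seat 4.
So seat 4 is E.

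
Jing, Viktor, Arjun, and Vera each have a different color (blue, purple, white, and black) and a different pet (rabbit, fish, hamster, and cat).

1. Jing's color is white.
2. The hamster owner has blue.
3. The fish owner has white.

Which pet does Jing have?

fish

With clues 1–2, hamster is impossible for Jing's pet.
With clues 1–3, cat and rabbit are impossible for Jing's pet.
That leaves fish.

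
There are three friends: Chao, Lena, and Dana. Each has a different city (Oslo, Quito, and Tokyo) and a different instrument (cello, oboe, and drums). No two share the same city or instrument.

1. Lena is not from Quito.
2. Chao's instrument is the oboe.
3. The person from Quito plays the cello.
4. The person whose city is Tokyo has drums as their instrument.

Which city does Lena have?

Tokyo

Clue 1 rules out Quito for Lena's city.
With clues 1–4, Oslo is impossible for Lena's city.
That leaves Tokyo.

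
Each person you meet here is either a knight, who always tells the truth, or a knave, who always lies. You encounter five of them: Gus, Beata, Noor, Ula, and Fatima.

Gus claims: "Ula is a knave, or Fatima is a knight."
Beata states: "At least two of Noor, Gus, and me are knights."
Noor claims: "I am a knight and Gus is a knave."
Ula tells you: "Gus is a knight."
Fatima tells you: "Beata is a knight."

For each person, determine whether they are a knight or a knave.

Consider Gus. Suppose Gus is a knave.
Then no assignment of the remaining roles makes every statement match its speaker's type — contradiction.
So Gus is a knight.
With that fixed, Noor's statement is false, so Noor is a knave.
With that fixed, Ula's statement is true, so Ula is a knight.
Consider Beata. Suppose Beata is a knave.
Then no assignment of the remaining roles makes every statement match its speaker's type — contradiction.
So Beata is a knight.
With that fixed, Fatima's statement is true, so Fatima is a knight.

Gus: knight, Beata: knight, Noor: knave, Ula: knight, Fatima: knight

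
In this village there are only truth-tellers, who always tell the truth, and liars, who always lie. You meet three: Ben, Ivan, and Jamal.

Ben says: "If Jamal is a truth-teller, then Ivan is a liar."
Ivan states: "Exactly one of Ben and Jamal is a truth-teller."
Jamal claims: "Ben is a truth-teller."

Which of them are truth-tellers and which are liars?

Consider Ben. Suppose Ben is a liar.
Then no assignment of the remaining roles makes every statement match its speaker's type — contradiction.
So Ben is a truth-teller.
With that fixed, Jamal's statement is true, so Jamal is a truth-teller.
With that fixed, Ivan's statement is false, so Ivan is a liar.

Ben: truth-teller, Ivan: liar, Jamal: truth-teller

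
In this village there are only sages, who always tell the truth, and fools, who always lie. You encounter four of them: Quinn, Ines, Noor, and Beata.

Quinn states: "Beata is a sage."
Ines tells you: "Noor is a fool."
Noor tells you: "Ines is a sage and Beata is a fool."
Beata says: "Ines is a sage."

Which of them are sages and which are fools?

Consider Quinn. Suppose Quinn is a fool.
Then no assignment of the remaining roles makes every statement match its speaker's type — contradiction.
So Quinn is a sage.
Consider Ines. Suppose Ines is a fool.
Then no assignment of the remaining roles makes every statement match its speaker's type — contradiction.
So Ines is a sage.
With that fixed, Beata's statement is true, so Beata is a sage.
With that fixed, Noor's statement is false, so Noor is a fool.

Quinn: sage, Ines: sage, Noor: fool, Beata: sage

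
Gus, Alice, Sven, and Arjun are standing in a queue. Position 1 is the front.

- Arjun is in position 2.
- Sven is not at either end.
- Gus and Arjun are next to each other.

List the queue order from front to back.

From clue 1: Arjun → position 2.
From clues 1–2: Sven → position 3.
From clues 1–3: Gus → position 1, Alice → position 4.

Gus, Arjun, Sven, Alice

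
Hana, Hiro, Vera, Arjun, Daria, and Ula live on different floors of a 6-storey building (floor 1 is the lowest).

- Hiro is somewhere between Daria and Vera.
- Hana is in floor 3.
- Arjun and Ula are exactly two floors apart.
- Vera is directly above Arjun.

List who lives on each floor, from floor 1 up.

Daria, Hiro, Hana, Arjun, Vera, Ula

From clue 1: Hiro is in {2,3,4,5}.
From clues 1–2: Hana → floor 3.
From clues 1–3: Hiro is in {2,5}.
From clues 1–4: Daria → floor 1, Hiro → floor 2, Arjun → floor 4, Vera → floor 5, Ula → floor 6.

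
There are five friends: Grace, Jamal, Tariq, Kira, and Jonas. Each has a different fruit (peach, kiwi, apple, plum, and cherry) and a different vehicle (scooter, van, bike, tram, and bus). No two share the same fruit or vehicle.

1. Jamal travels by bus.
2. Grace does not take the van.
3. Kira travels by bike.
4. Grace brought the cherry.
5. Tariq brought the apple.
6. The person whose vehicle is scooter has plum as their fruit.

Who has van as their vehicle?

Tariq

Clue 1 rules out Jamal for the one with vehicle van.
With clues 1–2, Grace is impossible for the one with vehicle van.
With clues 1–3, Kira is impossible for the one with vehicle van.
With clues 1–6, Jonas is impossible for the one with vehicle van.
That leaves Tariq.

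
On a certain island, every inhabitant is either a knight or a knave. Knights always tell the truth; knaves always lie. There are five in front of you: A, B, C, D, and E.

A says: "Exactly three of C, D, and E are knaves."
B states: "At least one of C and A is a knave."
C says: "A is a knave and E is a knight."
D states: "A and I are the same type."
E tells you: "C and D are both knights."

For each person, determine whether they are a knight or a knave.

Consider A. Suppose A is a knave.
Then whichever role D has, D's statement has the wrong truth value — contradiction.
So A is a knight.
With that fixed, C's statement is false, so C is a knave.
With that fixed, E's statement is false, so E is a knave.
With that fixed, B's statement is true, so B is a knight.
Consider D. Suppose D is a knight.
Then A's statement comes out false, contradicting A being a knight.
So D is a knave.

A: knight, B: knight, C: knave, D: knave, E: knave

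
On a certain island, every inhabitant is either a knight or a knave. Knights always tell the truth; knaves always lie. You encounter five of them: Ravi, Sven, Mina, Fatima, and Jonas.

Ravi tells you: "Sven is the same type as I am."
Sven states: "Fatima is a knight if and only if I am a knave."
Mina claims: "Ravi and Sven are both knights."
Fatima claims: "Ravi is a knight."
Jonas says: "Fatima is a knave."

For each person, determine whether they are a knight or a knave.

Consider Ravi. Suppose Ravi is a knight.
Then no assignment of the remaining roles makes every statement match its speaker's type — contradiction.
So Ravi is a knave.
With that fixed, Mina's statement is false, so Mina is a knave.
With that fixed, Fatima's statement is false, so Fatima is a knave.
With that fixed, Jonas's statement is true, so Jonas is a knight.
Consider Sven. Suppose Sven is a knave.
Then Ravi's statement comes out true, contradicting Ravi being a knave.
So Sven is a knight.

Ravi: knave, Sven: knight, Mina: knave, Fatima: knave, Jonas: knight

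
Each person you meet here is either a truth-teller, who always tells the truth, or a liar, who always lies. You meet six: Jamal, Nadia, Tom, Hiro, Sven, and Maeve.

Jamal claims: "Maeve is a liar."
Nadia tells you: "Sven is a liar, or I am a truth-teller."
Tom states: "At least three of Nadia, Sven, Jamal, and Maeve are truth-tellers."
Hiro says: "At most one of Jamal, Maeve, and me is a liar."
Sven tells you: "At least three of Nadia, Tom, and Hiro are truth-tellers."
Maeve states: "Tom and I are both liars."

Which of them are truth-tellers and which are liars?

Consider Jamal. Suppose Jamal is a liar.
Then no assignment of the remaining roles makes every statement match its speaker's type — contradiction.
So Jamal is a truth-teller.
Consider Nadia. Suppose Nadia is a liar.
Then no assignment of the remaining roles makes every statement match its speaker's type — contradiction.
So Nadia is a truth-teller.
Consider Tom. Suppose Tom is a liar.
Then whichever role Maeve has, Maeve's statement has the wrong truth value — contradiction.
So Tom is a truth-teller.
With that fixed, Maeve's statement is false, so Maeve is a liar.
Consider Hiro. Suppose Hiro is a liar.
Then no assignment of the remaining roles makes every statement match its speaker's type — contradiction.
So Hiro is a truth-teller.
With that fixed, Sven's statement is true, so Sven is a truth-teller.

Jamal: truth-teller, Nadia: truth-teller, Tom: truth-teller, Hiro: truth-teller, Sven: truth-teller, Maeve: liar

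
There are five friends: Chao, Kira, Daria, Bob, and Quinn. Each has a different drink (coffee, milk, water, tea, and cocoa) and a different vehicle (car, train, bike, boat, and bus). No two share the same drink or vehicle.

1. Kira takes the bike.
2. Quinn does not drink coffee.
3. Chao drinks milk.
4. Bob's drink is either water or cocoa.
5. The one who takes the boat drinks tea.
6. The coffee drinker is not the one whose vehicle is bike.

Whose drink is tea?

With clues 1–3, Chao is impossible for the one with drink tea.
With clues 1–4, Bob is impossible for the one with drink tea.
With clues 1–5, Kira is impossible for the one with drink tea.
With clues 1–6, Daria is impossible for the one with drink tea.
That leaves Quinn.

Quinn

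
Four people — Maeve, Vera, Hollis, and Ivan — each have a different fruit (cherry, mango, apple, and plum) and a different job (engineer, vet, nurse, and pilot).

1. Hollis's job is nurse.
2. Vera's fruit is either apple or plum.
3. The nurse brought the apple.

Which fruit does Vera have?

With clues 1–2, cherry and mango are impossible for Vera's fruit.
With clues 1–3, apple is impossible for Vera's fruit.
That leaves plum.

plum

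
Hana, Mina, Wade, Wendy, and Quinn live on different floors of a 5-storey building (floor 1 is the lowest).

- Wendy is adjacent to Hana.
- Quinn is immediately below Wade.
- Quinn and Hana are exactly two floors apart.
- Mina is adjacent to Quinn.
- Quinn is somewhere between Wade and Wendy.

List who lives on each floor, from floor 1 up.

Wendy, Hana, Mina, Quinn, Wade

From clues 1–2: Mina is in {1,3,5}.
From clues 1–4: Hana is in {2,4}.
From clues 1–5: Wendy → floor 1, Hana → floor 2, Mina → floor 3, Quinn → floor 4, Wade → floor 5.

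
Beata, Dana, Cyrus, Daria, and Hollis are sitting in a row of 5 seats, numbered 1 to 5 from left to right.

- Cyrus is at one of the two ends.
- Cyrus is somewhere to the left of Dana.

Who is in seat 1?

Cyrus

With clues 1–2, Beata, Dana, Daria, and Hollis are ruled out for seat 1.
So seat 1 is Cyrus.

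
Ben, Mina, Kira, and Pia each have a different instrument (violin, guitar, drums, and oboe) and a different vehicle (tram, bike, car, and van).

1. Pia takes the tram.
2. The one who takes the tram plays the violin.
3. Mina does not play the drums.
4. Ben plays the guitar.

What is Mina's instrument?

With clues 1–2, violin is impossible for Mina's instrument.
With clues 1–3, drums is impossible for Mina's instrument.
With clues 1–4, guitar is impossible for Mina's instrument.
That leaves oboe.

oboe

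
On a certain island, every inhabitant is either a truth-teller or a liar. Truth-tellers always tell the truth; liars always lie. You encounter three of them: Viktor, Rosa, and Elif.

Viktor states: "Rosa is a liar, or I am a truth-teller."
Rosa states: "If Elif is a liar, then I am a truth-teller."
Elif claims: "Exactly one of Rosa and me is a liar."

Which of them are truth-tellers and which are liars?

Viktor: truth-teller, Rosa: liar, Elif: liar

Consider Viktor. Suppose Viktor is a liar.
Then no assignment of the remaining roles makes every statement match its speaker's type — contradiction.
So Viktor is a truth-teller.
Consider Rosa. Suppose Rosa is a truth-teller.
Then whichever role Elif has, Elif's statement has the wrong truth value — contradiction.
So Rosa is a liar.
Consider Elif. Suppose Elif is a truth-teller.
Then Rosa's statement comes out true, contradicting Rosa being a liar.
So Elif is a liar.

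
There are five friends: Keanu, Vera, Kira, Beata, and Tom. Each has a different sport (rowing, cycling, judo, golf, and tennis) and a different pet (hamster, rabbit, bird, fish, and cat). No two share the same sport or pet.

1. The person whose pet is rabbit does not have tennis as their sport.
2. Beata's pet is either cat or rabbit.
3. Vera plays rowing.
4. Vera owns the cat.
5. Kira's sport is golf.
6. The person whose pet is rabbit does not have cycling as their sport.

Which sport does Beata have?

judo

With clues 1–3, rowing is impossible for Beata's sport.
With clues 1–4, tennis is impossible for Beata's sport.
With clues 1–5, golf is impossible for Beata's sport.
With clues 1–6, cycling is impossible for Beata's sport.
That leaves judo.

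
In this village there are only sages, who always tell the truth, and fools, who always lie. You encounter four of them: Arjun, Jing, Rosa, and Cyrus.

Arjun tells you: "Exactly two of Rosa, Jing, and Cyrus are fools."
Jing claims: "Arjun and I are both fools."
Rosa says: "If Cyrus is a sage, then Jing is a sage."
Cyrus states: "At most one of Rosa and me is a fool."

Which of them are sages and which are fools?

Arjun: sage, Jing: fool, Rosa: fool, Cyrus: sage

Consider Arjun. Suppose Arjun is a fool.
Then whichever role Jing has, Jing's statement has the wrong truth value — contradiction.
So Arjun is a sage.
With that fixed, Jing's statement is false, so Jing is a fool.
Consider Rosa. Suppose Rosa is a sage.
Then no assignment of the remaining roles makes every statement match its speaker's type — contradiction.
So Rosa is a fool.
Consider Cyrus. Suppose Cyrus is a fool.
Then Arjun's statement comes out false, contradicting Arjun being a sage.
So Cyrus is a sage.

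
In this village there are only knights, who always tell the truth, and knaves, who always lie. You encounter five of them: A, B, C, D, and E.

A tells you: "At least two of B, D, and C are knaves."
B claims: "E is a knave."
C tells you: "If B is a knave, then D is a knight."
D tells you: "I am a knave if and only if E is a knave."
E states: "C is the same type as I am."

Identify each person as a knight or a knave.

A: knave, B: knave, C: knight, D: knight, E: knight

Consider A. Suppose A is a knight.
Then no assignment of the remaining roles makes every statement match its speaker's type — contradiction.
So A is a knave.
Consider B. Suppose B is a knight.
Then no assignment of the remaining roles makes every statement match its speaker's type — contradiction.
So B is a knave.
Consider C. Suppose C is a knave.
Then A's statement comes out true, contradicting A being a knave.
So C is a knight.
Consider D. Suppose D is a knave.
Then A's statement comes out true, contradicting A being a knave.
So D is a knight.
Consider E. Suppose E is a knave.
Then B's statement comes out true, contradicting B being a knave.
So E is a knight.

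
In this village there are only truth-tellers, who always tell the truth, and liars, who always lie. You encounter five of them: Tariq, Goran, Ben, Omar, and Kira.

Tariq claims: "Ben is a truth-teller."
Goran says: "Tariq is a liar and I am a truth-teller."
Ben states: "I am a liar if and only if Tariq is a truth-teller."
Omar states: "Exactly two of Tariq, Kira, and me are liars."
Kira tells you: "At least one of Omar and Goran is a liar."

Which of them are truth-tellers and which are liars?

Tariq: liar, Goran: truth-teller, Ben: liar, Omar: truth-teller, Kira: liar

Consider Tariq. Suppose Tariq is a truth-teller.
Then whichever role Ben has, Ben's statement has the wrong truth value — contradiction.
So Tariq is a liar.
Consider Goran. Suppose Goran is a liar.
Then no assignment of the remaining roles makes every statement match its speaker's type — contradiction.
So Goran is a truth-teller.
Consider Ben. Suppose Ben is a truth-teller.
Then Tariq's statement comes out true, contradicting Tariq being a liar.
So Ben is a liar.
Consider Omar. Suppose Omar is a liar.
Then no assignment of the remaining roles makes every statement match its speaker's type — contradiction.
So Omar is a truth-teller.
With that fixed, Kira's statement is false, so Kira is a liar.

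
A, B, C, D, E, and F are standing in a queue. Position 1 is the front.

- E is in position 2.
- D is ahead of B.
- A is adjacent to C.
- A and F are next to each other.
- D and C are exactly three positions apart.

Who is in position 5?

With clue 1, E is ruled out for position 5.
With clues 1–4, B and D are ruled out for position 5.
With clues 1–5, C and F are ruled out for position 5.
So position 5 is A.

A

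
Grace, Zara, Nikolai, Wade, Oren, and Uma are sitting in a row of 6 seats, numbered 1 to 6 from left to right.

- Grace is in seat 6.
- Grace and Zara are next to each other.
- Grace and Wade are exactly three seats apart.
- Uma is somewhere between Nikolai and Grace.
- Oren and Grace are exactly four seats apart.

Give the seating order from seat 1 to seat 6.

Nikolai, Oren, Wade, Uma, Zara, Grace

From clue 1: Grace → seat 6.
From clues 1–2: Zara → seat 5.
From clues 1–3: Wade → seat 3.
From clues 1–4: Nikolai is in {1,2}.
From clues 1–5: Nikolai → seat 1, Oren → seat 2, Uma → seat 4.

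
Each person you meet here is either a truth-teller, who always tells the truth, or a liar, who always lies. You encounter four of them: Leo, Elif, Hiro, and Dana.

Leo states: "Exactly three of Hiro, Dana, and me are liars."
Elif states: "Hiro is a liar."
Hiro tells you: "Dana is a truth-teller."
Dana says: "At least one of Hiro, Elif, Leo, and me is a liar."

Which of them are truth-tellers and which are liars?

Leo: liar, Elif: liar, Hiro: truth-teller, Dana: truth-teller

Consider Leo. Suppose Leo is a truth-teller.
Then Leo's own statement would have to be true, but it can't be — contradiction.
So Leo is a liar.
With that fixed, Dana's statement is true, so Dana is a truth-teller.
With that fixed, Hiro's statement is true, so Hiro is a truth-teller.
With that fixed, Elif's statement is false, so Elif is a liar.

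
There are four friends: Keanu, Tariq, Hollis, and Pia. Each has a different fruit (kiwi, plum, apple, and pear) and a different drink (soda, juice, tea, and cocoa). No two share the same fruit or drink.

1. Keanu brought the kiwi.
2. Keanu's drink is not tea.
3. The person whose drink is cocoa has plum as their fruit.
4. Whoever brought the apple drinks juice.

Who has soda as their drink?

With clues 1–4, Hollis, Pia, and Tariq are impossible for the one with drink soda.
That leaves Keanu.

Keanu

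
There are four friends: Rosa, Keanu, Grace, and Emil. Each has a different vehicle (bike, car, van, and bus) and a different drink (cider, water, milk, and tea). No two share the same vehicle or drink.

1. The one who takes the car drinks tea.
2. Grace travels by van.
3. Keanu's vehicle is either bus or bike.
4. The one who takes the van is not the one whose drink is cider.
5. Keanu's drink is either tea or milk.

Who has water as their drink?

Grace

With clues 1–5, Emil, Keanu, and Rosa are impossible for the one with drink water.
That leaves Grace.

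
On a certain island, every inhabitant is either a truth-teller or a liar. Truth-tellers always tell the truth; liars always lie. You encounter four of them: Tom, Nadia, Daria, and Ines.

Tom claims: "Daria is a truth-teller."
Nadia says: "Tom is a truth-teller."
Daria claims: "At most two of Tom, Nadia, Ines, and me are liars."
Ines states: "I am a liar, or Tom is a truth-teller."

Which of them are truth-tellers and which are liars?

Consider Tom. Suppose Tom is a liar.
Then whichever role Ines has, Ines's statement has the wrong truth value — contradiction.
So Tom is a truth-teller.
With that fixed, Nadia's statement is true, so Nadia is a truth-teller.
With that fixed, Daria's statement is true, so Daria is a truth-teller.
With that fixed, Ines's statement is true, so Ines is a truth-teller.

Tom: truth-teller, Nadia: truth-teller, Daria: truth-teller, Ines: truth-teller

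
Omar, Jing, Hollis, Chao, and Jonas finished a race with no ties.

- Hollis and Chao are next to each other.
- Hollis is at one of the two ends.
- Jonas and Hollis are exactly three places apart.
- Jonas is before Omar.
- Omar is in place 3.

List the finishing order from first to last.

From clues 1–2: Hollis is in {1,5}.
From clues 1–4: Omar is in {3,5}.
From clues 1–5: Jing → place 1, Jonas → place 2, Omar → place 3, Chao → place 4, Hollis → place 5.

Jing, Jonas, Omar, Chao, Hollis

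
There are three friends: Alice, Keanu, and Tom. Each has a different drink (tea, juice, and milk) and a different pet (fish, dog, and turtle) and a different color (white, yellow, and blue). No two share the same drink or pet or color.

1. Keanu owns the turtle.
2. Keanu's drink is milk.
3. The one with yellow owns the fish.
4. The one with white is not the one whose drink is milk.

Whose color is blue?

Keanu

With clues 1–4, Alice and Tom are impossible for the one with color blue.
That leaves Keanu.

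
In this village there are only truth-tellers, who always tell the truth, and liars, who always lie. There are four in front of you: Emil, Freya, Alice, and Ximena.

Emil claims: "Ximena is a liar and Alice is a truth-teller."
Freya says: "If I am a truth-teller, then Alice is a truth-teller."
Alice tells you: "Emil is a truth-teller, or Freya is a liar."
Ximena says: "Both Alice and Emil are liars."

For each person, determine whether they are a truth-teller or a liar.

Consider Emil. Suppose Emil is a liar.
Then no assignment of the remaining roles makes every statement match its speaker's type — contradiction.
So Emil is a truth-teller.
With that fixed, Alice's statement is true, so Alice is a truth-teller.
With that fixed, Ximena's statement is false, so Ximena is a liar.
With that fixed, Freya's statement is true, so Freya is a truth-teller.

Emil: truth-teller, Freya: truth-teller, Alice: truth-teller, Ximena: liar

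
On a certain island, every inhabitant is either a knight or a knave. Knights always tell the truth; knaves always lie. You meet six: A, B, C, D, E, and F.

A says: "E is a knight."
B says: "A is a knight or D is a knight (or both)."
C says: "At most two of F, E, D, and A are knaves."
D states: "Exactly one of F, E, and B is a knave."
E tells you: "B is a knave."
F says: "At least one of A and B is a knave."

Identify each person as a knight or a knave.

A: knave, B: knight, C: knight, D: knight, E: knave, F: knight

Consider A. Suppose A is a knight.
Then no assignment of the remaining roles makes every statement match its speaker's type — contradiction.
So A is a knave.
With that fixed, F's statement is true, so F is a knight.
Consider B. Suppose B is a knave.
Then no assignment of the remaining roles makes every statement match its speaker's type — contradiction.
So B is a knight.
With that fixed, E's statement is false, so E is a knave.
With that fixed, D's statement is true, so D is a knight.
With that fixed, C's statement is true, so C is a knight.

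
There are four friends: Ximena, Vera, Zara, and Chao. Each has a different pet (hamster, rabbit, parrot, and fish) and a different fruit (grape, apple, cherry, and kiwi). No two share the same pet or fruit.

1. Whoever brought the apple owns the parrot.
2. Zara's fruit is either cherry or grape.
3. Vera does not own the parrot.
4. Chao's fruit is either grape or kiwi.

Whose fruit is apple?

With clues 1–2, Zara is impossible for the one with fruit apple.
With clues 1–3, Vera is impossible for the one with fruit apple.
With clues 1–4, Chao is impossible for the one with fruit apple.
That leaves Ximena.

Ximena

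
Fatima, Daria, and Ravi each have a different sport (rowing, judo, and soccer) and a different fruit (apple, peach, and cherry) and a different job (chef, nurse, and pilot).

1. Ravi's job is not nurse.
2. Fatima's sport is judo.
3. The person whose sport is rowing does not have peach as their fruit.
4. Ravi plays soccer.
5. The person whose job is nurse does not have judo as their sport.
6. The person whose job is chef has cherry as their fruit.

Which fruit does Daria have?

With clues 1–4, peach is impossible for Daria's fruit.
With clues 1–6, cherry is impossible for Daria's fruit.
That leaves apple.

apple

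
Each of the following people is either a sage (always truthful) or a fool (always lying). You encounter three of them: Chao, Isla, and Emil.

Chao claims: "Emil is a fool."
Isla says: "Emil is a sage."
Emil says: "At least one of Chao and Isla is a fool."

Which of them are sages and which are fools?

Consider Chao. Suppose Chao is a sage.
Then no assignment of the remaining roles makes every statement match its speaker's type — contradiction.
So Chao is a fool.
With that fixed, Emil's statement is true, so Emil is a sage.
With that fixed, Isla's statement is true, so Isla is a sage.

Chao: fool, Isla: sage, Emil: sage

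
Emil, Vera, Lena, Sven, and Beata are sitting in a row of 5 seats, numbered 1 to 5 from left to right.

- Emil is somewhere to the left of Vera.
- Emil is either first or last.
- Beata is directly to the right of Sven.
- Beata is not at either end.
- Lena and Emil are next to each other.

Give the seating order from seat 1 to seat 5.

From clue 1: Emil is in {1,2,3,4}.
From clues 1–2: Emil → seat 1.
From clues 1–3: Sven is in {2,3,4}.
From clues 1–4: Sven is in {2,3}.
From clues 1–5: Lena → seat 2, Sven → seat 3, Beata → seat 4, Vera → seat 5.

Emil, Lena, Sven, Beata, Vera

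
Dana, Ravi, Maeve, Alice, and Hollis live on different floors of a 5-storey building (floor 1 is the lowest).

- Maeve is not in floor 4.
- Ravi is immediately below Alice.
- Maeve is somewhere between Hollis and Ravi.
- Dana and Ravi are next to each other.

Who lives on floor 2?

Maeve

With clues 1–3, Ravi is ruled out for floor 2.
With clues 1–4, Alice, Dana, and Hollis are ruled out for floor 2.
So floor 2 is Maeve.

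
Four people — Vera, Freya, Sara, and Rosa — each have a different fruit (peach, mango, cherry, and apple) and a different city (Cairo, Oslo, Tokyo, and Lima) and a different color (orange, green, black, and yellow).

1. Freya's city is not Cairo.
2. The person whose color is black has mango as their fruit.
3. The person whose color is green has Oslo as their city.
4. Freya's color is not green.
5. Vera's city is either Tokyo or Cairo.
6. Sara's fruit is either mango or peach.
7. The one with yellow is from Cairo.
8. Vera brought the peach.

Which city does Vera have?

Cairo

With clues 1–5, Lima and Oslo are impossible for Vera's city.
With clues 1–8, Tokyo is impossible for Vera's city.
That leaves Cairo.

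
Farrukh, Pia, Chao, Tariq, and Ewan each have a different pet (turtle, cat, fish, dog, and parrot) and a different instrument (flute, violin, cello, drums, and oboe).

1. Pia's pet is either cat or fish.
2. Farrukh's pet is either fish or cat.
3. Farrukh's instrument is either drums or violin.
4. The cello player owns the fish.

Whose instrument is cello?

With clues 1–3, Farrukh is impossible for the one with instrument cello.
With clues 1–4, Chao, Ewan, and Tariq are impossible for the one with instrument cello.
That leaves Pia.

Pia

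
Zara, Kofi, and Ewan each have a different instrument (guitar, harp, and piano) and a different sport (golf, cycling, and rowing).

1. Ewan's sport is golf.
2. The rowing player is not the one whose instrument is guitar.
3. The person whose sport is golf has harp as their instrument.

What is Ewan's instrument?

With clues 1–3, guitar and piano are impossible for Ewan's instrument.
That leaves harp.

harp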